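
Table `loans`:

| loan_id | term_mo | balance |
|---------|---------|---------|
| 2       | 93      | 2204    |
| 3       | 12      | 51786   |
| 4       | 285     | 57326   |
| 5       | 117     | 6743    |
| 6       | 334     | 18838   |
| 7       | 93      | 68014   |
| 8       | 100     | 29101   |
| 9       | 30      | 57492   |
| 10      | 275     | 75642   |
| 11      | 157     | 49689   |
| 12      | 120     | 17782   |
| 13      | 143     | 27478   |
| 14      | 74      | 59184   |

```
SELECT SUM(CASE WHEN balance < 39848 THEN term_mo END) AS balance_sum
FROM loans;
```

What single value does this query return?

907

loan_id=2: ✓ → 93
loan_id=3: ✗
loan_id=4: ✗
loan_id=5: ✓ → 117
loan_id=6: ✓ → 334
loan_id=7: ✗
loan_id=8: ✓ → 100
loan_id=9: ✗
loan_id=10: ✗
loan_id=11: ✗
loan_id=12: ✓ → 120
loan_id=13: ✓ → 143
loan_id=14: ✗
balance_sum = 93 + 117 + 334 + 100 + 120 + 143 = 907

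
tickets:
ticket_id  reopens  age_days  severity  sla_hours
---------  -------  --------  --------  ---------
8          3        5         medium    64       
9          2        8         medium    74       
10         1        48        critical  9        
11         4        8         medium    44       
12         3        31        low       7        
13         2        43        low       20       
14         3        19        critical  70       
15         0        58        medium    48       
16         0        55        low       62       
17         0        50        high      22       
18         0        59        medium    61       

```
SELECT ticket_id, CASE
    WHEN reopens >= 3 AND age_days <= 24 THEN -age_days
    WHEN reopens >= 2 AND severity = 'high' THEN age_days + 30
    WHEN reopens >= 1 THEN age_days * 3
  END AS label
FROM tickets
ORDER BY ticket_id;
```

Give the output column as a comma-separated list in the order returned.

-5, 24, 144, -8, 93, 129, -19, NULL, NULL, NULL, NULL

ticket_id=8: reopens >= 3 AND age_days <= 24 → -5
ticket_id=9: reopens >= 1 → 24
ticket_id=10: reopens >= 1 → 144
ticket_id=11: reopens >= 3 AND age_days <= 24 → -8
ticket_id=12: reopens >= 1 → 93
ticket_id=13: reopens >= 1 → 129
ticket_id=14: reopens >= 3 AND age_days <= 24 → -19
ticket_id=15: (no match → NULL) → NULL
ticket_id=16: (no match → NULL) → NULL
ticket_id=17: (no match → NULL) → NULL
ticket_id=18: (no match → NULL) → NULL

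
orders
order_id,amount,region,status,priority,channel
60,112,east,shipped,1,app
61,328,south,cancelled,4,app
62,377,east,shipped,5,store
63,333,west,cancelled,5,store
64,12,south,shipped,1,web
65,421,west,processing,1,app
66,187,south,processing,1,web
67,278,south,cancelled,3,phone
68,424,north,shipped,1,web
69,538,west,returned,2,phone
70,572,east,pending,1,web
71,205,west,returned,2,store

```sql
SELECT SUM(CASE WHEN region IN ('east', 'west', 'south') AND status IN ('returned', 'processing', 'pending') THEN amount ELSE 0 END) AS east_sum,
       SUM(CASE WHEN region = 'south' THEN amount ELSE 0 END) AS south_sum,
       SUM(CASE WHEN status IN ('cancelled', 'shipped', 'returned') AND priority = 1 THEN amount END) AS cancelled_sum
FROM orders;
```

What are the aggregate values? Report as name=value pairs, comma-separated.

[east_sum: region IN ('east', 'west', 'south') AND status IN ('returned', 'processing', 'pending')]
order_id=60: ✗
order_id=61: ✗
order_id=62: ✗
order_id=63: ✗
order_id=64: ✗
order_id=65: ✓ → 421
order_id=66: ✓ → 187
order_id=67: ✗
order_id=68: ✗
order_id=69: ✓ → 538
order_id=70: ✓ → 572
order_id=71: ✓ → 205
east_sum = 421 + 187 + 538 + 572 + 205 = 1923
—
[south_sum: region = 'south']
order_id=60: ✗
order_id=61: ✓ → 328
order_id=62: ✗
order_id=63: ✗
order_id=64: ✓ → 12
order_id=65: ✗
order_id=66: ✓ → 187
order_id=67: ✓ → 278
order_id=68: ✗
order_id=69: ✗
order_id=70: ✗
order_id=71: ✗
south_sum = 328 + 12 + 187 + 278 = 805
—
[cancelled_sum: status IN ('cancelled', 'shipped', 'returned') AND priority = 1]
order_id=60: ✓ → 112
order_id=61: ✗
order_id=62: ✗
order_id=63: ✗
order_id=64: ✓ → 12
order_id=65: ✗
order_id=66: ✗
order_id=67: ✗
order_id=68: ✓ → 424
order_id=69: ✗
order_id=70: ✗
order_id=71: ✗
cancelled_sum = 112 + 12 + 424 = 548

east_sum=1923, south_sum=805, cancelled_sum=548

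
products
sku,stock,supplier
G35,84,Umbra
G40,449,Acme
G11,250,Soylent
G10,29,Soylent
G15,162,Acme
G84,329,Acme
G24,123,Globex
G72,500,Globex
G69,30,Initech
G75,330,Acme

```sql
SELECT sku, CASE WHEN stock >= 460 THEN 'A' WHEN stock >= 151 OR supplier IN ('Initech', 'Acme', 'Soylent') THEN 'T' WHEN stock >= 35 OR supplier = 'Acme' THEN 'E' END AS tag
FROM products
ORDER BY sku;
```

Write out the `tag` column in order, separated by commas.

sku=G10: stock >= 151 OR supplier IN ('Initech', 'Acme', 'Soylent') → T
sku=G11: stock >= 151 OR supplier IN ('Initech', 'Acme', 'Soylent') → T
sku=G15: stock >= 151 OR supplier IN ('Initech', 'Acme', 'Soylent') → T
sku=G24: stock >= 35 OR supplier = 'Acme' → E
sku=G35: stock >= 35 OR supplier = 'Acme' → E
sku=G40: stock >= 151 OR supplier IN ('Initech', 'Acme', 'Soylent') → T
sku=G69: stock >= 151 OR supplier IN ('Initech', 'Acme', 'Soylent') → T
sku=G72: stock >= 460 → A
sku=G75: stock >= 151 OR supplier IN ('Initech', 'Acme', 'Soylent') → T
sku=G84: stock >= 151 OR supplier IN ('Initech', 'Acme', 'Soylent') → T

T, T, T, E, E, T, T, A, T, T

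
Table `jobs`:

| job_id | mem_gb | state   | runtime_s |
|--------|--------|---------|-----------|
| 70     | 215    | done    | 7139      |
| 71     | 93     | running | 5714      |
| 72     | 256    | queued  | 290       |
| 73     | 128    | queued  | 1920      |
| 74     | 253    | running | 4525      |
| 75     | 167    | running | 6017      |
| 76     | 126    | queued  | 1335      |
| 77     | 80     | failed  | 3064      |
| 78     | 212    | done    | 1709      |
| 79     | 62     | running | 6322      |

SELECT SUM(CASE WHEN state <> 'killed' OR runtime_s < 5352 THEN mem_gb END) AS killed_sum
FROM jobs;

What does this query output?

1592

job_id=70: ✓ → 215
job_id=71: ✓ → 93
job_id=72: ✓ → 256
job_id=73: ✓ → 128
job_id=74: ✓ → 253
job_id=75: ✓ → 167
job_id=76: ✓ → 126
job_id=77: ✓ → 80
job_id=78: ✓ → 212
job_id=79: ✓ → 62
killed_sum = 215 + 93 + 256 + 128 + 253 + 167 + 126 + 80 + 212 + 62 = 1592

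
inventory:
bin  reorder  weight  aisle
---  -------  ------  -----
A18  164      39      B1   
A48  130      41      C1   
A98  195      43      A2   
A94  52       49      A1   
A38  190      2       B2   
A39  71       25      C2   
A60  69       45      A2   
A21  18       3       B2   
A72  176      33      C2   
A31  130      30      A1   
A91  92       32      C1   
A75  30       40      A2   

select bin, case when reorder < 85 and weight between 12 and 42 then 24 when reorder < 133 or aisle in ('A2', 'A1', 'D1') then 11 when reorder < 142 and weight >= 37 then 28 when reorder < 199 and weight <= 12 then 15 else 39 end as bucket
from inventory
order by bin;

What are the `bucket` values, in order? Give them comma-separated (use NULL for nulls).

39, 11, 11, 15, 24, 11, 11, 39, 24, 11, 11, 11

bin=A18: ELSE → 39
bin=A21: reorder < 133 or aisle in ('A2', 'A1', 'D1') → 11
bin=A31: reorder < 133 or aisle in ('A2', 'A1', 'D1') → 11
bin=A38: reorder < 199 and weight <= 12 → 15
bin=A39: reorder < 85 and weight between 12 and 42 → 24
bin=A48: reorder < 133 or aisle in ('A2', 'A1', 'D1') → 11
bin=A60: reorder < 133 or aisle in ('A2', 'A1', 'D1') → 11
bin=A72: ELSE → 39
bin=A75: reorder < 85 and weight between 12 and 42 → 24
bin=A91: reorder < 133 or aisle in ('A2', 'A1', 'D1') → 11
bin=A94: reorder < 133 or aisle in ('A2', 'A1', 'D1') → 11
bin=A98: reorder < 133 or aisle in ('A2', 'A1', 'D1') → 11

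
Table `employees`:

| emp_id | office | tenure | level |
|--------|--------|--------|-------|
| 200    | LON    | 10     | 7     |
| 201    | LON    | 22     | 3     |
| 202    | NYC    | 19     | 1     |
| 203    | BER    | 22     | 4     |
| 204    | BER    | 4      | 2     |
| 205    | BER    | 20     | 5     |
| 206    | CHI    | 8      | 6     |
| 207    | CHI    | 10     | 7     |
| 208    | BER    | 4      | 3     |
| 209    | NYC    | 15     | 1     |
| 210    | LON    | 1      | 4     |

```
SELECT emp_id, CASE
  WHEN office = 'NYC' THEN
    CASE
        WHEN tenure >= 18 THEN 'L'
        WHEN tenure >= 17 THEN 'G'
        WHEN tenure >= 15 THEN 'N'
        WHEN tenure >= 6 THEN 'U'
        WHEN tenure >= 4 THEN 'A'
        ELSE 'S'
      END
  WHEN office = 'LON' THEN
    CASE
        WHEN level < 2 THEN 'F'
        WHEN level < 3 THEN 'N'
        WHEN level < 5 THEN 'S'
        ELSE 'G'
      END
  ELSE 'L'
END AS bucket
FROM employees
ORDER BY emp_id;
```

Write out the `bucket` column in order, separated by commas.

emp_id=200: office='LON' → inner[ELSE] → G
emp_id=201: office='LON' → inner[level < 5] → S
emp_id=202: office='NYC' → inner[tenure >= 18] → L
emp_id=203: office='BER' → outer ELSE → L
emp_id=204: office='BER' → outer ELSE → L
emp_id=205: office='BER' → outer ELSE → L
emp_id=206: office='CHI' → outer ELSE → L
emp_id=207: office='CHI' → outer ELSE → L
emp_id=208: office='BER' → outer ELSE → L
emp_id=209: office='NYC' → inner[tenure >= 15] → N
emp_id=210: office='LON' → inner[level < 5] → S

G, S, L, L, L, L, L, L, L, N, S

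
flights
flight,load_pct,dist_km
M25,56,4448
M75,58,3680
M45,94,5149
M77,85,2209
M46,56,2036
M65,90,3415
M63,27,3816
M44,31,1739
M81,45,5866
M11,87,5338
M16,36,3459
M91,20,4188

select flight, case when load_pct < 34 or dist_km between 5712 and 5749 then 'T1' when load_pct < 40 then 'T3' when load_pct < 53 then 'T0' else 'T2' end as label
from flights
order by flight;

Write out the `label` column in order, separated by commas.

flight=M11: ELSE → T2
flight=M16: load_pct < 40 → T3
flight=M25: ELSE → T2
flight=M44: load_pct < 34 or dist_km between 5712 and 5749 → T1
flight=M45: ELSE → T2
flight=M46: ELSE → T2
flight=M63: load_pct < 34 or dist_km between 5712 and 5749 → T1
flight=M65: ELSE → T2
flight=M75: ELSE → T2
flight=M77: ELSE → T2
flight=M81: load_pct < 53 → T0
flight=M91: load_pct < 34 or dist_km between 5712 and 5749 → T1

T2, T3, T2, T1, T2, T2, T1, T2, T2, T2, T0, T1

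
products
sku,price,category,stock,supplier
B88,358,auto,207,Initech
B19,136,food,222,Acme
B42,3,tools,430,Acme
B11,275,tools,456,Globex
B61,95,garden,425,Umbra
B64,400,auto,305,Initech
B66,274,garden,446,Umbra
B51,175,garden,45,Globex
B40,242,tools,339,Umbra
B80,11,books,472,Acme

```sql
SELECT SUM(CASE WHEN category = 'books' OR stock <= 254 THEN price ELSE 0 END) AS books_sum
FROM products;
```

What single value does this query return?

680

sku=B88: ✓ → 358
sku=B19: ✓ → 136
sku=B42: ✗
sku=B11: ✗
sku=B61: ✗
sku=B64: ✗
sku=B66: ✗
sku=B51: ✓ → 175
sku=B40: ✗
sku=B80: ✓ → 11
books_sum = 358 + 136 + 175 + 11 = 680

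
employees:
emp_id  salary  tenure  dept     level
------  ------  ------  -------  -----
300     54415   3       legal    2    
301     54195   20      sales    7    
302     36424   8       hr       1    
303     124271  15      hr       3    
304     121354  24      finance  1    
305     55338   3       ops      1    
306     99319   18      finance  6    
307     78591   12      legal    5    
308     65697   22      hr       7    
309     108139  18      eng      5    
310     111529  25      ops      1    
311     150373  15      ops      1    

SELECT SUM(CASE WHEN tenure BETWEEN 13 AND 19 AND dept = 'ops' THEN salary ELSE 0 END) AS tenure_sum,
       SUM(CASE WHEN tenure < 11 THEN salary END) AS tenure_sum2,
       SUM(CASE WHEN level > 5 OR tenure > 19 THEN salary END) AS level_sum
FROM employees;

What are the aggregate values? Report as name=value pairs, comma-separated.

tenure_sum=150373, tenure_sum2=146177, level_sum=452094

[tenure_sum: tenure BETWEEN 13 AND 19 AND dept = 'ops']
emp_id=300: ✗
emp_id=301: ✗
emp_id=302: ✗
emp_id=303: ✗
emp_id=304: ✗
emp_id=305: ✗
emp_id=306: ✗
emp_id=307: ✗
emp_id=308: ✗
emp_id=309: ✗
emp_id=310: ✗
emp_id=311: ✓ → 150373
tenure_sum = 150373
—
[tenure_sum2: tenure < 11]
emp_id=300: ✓ → 54415
emp_id=301: ✗
emp_id=302: ✓ → 36424
emp_id=303: ✗
emp_id=304: ✗
emp_id=305: ✓ → 55338
emp_id=306: ✗
emp_id=307: ✗
emp_id=308: ✗
emp_id=309: ✗
emp_id=310: ✗
emp_id=311: ✗
tenure_sum2 = 54415 + 36424 + 55338 = 146177
—
[level_sum: level > 5 OR tenure > 19]
emp_id=300: ✗
emp_id=301: ✓ → 54195
emp_id=302: ✗
emp_id=303: ✗
emp_id=304: ✓ → 121354
emp_id=305: ✗
emp_id=306: ✓ → 99319
emp_id=307: ✗
emp_id=308: ✓ → 65697
emp_id=309: ✗
emp_id=310: ✓ → 111529
emp_id=311: ✗
level_sum = 54195 + 121354 + 99319 + 65697 + 111529 = 452094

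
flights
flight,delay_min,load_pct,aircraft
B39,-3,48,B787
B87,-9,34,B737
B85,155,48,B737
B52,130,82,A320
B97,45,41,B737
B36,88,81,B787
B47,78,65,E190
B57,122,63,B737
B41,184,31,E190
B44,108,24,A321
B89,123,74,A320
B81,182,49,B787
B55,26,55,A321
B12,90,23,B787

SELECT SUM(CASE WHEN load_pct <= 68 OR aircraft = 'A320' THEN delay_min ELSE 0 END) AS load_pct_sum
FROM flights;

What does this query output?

flight=B39: ✓ → -3
flight=B87: ✓ → -9
flight=B85: ✓ → 155
flight=B52: ✓ → 130
flight=B97: ✓ → 45
flight=B36: ✗
flight=B47: ✓ → 78
flight=B57: ✓ → 122
flight=B41: ✓ → 184
flight=B44: ✓ → 108
flight=B89: ✓ → 123
flight=B81: ✓ → 182
flight=B55: ✓ → 26
flight=B12: ✓ → 90
load_pct_sum = -3 + -9 + 155 + 130 + 45 + 78 + 122 + 184 + 108 + 123 + 182 + 26 + 90 = 1231

1231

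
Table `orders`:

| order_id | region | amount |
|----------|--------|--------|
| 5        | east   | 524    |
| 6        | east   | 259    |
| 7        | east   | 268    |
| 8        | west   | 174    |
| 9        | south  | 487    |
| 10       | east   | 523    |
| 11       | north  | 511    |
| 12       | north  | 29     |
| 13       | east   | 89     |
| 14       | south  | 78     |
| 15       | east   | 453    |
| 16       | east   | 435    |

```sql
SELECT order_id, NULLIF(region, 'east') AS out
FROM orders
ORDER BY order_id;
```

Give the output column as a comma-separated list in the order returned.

order_id=5: region=east vs east: equal → NULL
order_id=6: region=east vs east: equal → NULL
order_id=7: region=east vs east: equal → NULL
order_id=8: region=west vs east: differ → west
order_id=9: region=south vs east: differ → south
order_id=10: region=east vs east: equal → NULL
order_id=11: region=north vs east: differ → north
order_id=12: region=north vs east: differ → north
order_id=13: region=east vs east: equal → NULL
order_id=14: region=south vs east: differ → south
order_id=15: region=east vs east: equal → NULL
order_id=16: region=east vs east: equal → NULL

NULL, NULL, NULL, west, south, NULL, north, north, NULL, south, NULL, NULL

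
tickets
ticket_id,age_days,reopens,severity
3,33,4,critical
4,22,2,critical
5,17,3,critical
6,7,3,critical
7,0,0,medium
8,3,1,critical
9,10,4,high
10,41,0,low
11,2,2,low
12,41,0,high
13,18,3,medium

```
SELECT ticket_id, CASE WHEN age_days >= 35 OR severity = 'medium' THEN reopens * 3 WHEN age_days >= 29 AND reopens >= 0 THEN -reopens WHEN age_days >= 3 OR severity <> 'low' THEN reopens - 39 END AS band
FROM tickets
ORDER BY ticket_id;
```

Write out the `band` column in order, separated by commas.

ticket_id=3: age_days >= 29 AND reopens >= 0 → -4
ticket_id=4: age_days >= 3 OR severity <> 'low' → -37
ticket_id=5: age_days >= 3 OR severity <> 'low' → -36
ticket_id=6: age_days >= 3 OR severity <> 'low' → -36
ticket_id=7: age_days >= 35 OR severity = 'medium' → 0
ticket_id=8: age_days >= 3 OR severity <> 'low' → -38
ticket_id=9: age_days >= 3 OR severity <> 'low' → -35
ticket_id=10: age_days >= 35 OR severity = 'medium' → 0
ticket_id=11: (no match → NULL) → NULL
ticket_id=12: age_days >= 35 OR severity = 'medium' → 0
ticket_id=13: age_days >= 35 OR severity = 'medium' → 9

-4, -37, -36, -36, 0, -38, -35, 0, NULL, 0, 9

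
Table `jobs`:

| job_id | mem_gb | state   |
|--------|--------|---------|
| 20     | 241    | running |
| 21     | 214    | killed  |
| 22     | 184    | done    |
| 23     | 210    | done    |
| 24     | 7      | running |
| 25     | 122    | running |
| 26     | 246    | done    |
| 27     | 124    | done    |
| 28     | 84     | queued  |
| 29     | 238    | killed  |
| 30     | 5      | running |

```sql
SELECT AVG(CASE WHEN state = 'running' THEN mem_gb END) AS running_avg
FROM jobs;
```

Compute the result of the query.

93.75

job_id=20: ✓ → 241
job_id=21: ✗
job_id=22: ✗
job_id=23: ✗
job_id=24: ✓ → 7
job_id=25: ✓ → 122
job_id=26: ✗
job_id=27: ✗
job_id=28: ✗
job_id=29: ✗
job_id=30: ✓ → 5
running_avg = (241 + 7 + 122 + 5) / 4 = 93.75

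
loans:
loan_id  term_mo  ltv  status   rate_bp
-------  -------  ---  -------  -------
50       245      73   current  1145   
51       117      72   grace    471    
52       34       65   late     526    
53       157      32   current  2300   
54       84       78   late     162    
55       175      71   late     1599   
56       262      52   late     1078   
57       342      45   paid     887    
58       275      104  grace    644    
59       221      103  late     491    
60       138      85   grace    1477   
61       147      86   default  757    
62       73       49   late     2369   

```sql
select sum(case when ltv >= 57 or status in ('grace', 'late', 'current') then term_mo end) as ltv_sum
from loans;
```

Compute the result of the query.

1928

loan_id=50: ✓ → 245
loan_id=51: ✓ → 117
loan_id=52: ✓ → 34
loan_id=53: ✓ → 157
loan_id=54: ✓ → 84
loan_id=55: ✓ → 175
loan_id=56: ✓ → 262
loan_id=57: ✗
loan_id=58: ✓ → 275
loan_id=59: ✓ → 221
loan_id=60: ✓ → 138
loan_id=61: ✓ → 147
loan_id=62: ✓ → 73
ltv_sum = 245 + 117 + 34 + 157 + 84 + 175 + 262 + 275 + 221 + 138 + 147 + 73 = 1928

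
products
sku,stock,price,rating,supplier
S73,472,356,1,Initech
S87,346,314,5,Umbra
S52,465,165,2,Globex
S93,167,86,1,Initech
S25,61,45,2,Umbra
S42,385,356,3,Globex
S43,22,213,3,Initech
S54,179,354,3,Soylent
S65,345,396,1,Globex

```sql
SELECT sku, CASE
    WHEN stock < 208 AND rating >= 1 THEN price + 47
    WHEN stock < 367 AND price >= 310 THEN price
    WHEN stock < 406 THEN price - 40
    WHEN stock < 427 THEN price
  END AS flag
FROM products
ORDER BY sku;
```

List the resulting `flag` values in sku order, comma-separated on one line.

sku=S25: stock < 208 AND rating >= 1 → 92
sku=S42: stock < 406 → 316
sku=S43: stock < 208 AND rating >= 1 → 260
sku=S52: (no match → NULL) → NULL
sku=S54: stock < 208 AND rating >= 1 → 401
sku=S65: stock < 367 AND price >= 310 → 396
sku=S73: (no match → NULL) → NULL
sku=S87: stock < 367 AND price >= 310 → 314
sku=S93: stock < 208 AND rating >= 1 → 133

92, 316, 260, NULL, 401, 396, NULL, 314, 133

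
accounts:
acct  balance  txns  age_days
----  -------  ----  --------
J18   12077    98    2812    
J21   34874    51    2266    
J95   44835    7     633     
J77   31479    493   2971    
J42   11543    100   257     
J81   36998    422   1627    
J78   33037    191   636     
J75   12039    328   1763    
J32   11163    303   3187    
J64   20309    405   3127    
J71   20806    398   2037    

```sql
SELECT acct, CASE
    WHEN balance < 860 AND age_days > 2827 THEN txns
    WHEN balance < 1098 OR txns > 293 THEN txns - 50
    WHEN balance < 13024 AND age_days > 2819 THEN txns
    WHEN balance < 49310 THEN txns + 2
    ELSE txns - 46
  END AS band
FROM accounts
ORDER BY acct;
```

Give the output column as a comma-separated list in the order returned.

acct=J18: balance < 49310 → 100
acct=J21: balance < 49310 → 53
acct=J32: balance < 1098 OR txns > 293 → 253
acct=J42: balance < 49310 → 102
acct=J64: balance < 1098 OR txns > 293 → 355
acct=J71: balance < 1098 OR txns > 293 → 348
acct=J75: balance < 1098 OR txns > 293 → 278
acct=J77: balance < 1098 OR txns > 293 → 443
acct=J78: balance < 49310 → 193
acct=J81: balance < 1098 OR txns > 293 → 372
acct=J95: balance < 49310 → 9

100, 53, 253, 102, 355, 348, 278, 443, 193, 372, 9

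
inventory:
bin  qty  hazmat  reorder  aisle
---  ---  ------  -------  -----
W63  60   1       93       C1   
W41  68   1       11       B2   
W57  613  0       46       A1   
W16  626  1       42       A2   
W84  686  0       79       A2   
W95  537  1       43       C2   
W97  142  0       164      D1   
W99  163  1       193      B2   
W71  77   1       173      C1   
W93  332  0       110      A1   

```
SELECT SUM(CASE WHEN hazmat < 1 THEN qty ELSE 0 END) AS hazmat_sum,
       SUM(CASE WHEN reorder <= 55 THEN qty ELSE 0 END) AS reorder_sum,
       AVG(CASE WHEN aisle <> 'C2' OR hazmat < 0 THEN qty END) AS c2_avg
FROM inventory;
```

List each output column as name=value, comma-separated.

[hazmat_sum: hazmat < 1]
bin=W63: ✗
bin=W41: ✗
bin=W57: ✓ → 613
bin=W16: ✗
bin=W84: ✓ → 686
bin=W95: ✗
bin=W97: ✓ → 142
bin=W99: ✗
bin=W71: ✗
bin=W93: ✓ → 332
hazmat_sum = 613 + 686 + 142 + 332 = 1773
—
[reorder_sum: reorder <= 55]
bin=W63: ✗
bin=W41: ✓ → 68
bin=W57: ✓ → 613
bin=W16: ✓ → 626
bin=W84: ✗
bin=W95: ✓ → 537
bin=W97: ✗
bin=W99: ✗
bin=W71: ✗
bin=W93: ✗
reorder_sum = 68 + 613 + 626 + 537 = 1844
—
[c2_avg: aisle <> 'C2' OR hazmat < 0]
bin=W63: ✓ → 60
bin=W41: ✓ → 68
bin=W57: ✓ → 613
bin=W16: ✓ → 626
bin=W84: ✓ → 686
bin=W95: ✗
bin=W97: ✓ → 142
bin=W99: ✓ → 163
bin=W71: ✓ → 77
bin=W93: ✓ → 332
c2_avg = (60 + 68 + 613 + 626 + 686 + 142 + 163 + 77 + 332) / 9 = 307.4444444444

hazmat_sum=1773, reorder_sum=1844, c2_avg=307.4444444444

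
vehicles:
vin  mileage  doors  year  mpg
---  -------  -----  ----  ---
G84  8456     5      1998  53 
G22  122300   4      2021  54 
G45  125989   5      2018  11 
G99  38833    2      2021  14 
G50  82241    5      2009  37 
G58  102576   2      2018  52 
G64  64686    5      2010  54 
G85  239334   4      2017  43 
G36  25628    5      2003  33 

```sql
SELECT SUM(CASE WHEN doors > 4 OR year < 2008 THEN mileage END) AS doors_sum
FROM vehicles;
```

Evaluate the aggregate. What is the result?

307000

vin=G84: ✓ → 8456
vin=G22: ✗
vin=G45: ✓ → 125989
vin=G99: ✗
vin=G50: ✓ → 82241
vin=G58: ✗
vin=G64: ✓ → 64686
vin=G85: ✗
vin=G36: ✓ → 25628
doors_sum = 8456 + 125989 + 82241 + 64686 + 25628 = 307000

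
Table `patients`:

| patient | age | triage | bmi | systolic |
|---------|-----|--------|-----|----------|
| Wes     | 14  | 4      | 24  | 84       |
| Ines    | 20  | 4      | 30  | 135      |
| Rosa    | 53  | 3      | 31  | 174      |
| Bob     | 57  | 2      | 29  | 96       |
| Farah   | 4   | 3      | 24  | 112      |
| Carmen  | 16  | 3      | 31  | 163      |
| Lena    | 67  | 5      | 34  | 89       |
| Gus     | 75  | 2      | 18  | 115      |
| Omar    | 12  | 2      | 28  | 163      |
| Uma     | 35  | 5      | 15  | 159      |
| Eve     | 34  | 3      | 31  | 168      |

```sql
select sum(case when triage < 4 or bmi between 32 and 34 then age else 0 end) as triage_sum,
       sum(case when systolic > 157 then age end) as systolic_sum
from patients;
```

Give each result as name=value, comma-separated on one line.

[triage_sum: triage < 4 or bmi between 32 and 34]
patient=Wes: ✗
patient=Ines: ✗
patient=Rosa: ✓ → 53
patient=Bob: ✓ → 57
patient=Farah: ✓ → 4
patient=Carmen: ✓ → 16
patient=Lena: ✓ → 67
patient=Gus: ✓ → 75
patient=Omar: ✓ → 12
patient=Uma: ✗
patient=Eve: ✓ → 34
triage_sum = 53 + 57 + 4 + 16 + 67 + 75 + 12 + 34 = 318
—
[systolic_sum: systolic > 157]
patient=Wes: ✗
patient=Ines: ✗
patient=Rosa: ✓ → 53
patient=Bob: ✗
patient=Farah: ✗
patient=Carmen: ✓ → 16
patient=Lena: ✗
patient=Gus: ✗
patient=Omar: ✓ → 12
patient=Uma: ✓ → 35
patient=Eve: ✓ → 34
systolic_sum = 53 + 16 + 12 + 35 + 34 = 150

triage_sum=318, systolic_sum=150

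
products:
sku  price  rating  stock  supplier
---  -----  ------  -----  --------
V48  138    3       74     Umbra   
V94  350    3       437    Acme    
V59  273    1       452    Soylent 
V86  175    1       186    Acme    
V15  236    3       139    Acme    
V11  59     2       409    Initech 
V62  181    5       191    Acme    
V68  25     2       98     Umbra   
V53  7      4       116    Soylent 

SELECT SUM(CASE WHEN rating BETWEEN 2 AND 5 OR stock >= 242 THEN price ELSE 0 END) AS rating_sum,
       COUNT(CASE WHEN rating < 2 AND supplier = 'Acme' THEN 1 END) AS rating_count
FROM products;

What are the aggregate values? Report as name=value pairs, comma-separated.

rating_sum=1269, rating_count=1

[rating_sum: rating BETWEEN 2 AND 5 OR stock >= 242]
sku=V48: ✓ → 138
sku=V94: ✓ → 350
sku=V59: ✓ → 273
sku=V86: ✗
sku=V15: ✓ → 236
sku=V11: ✓ → 59
sku=V62: ✓ → 181
sku=V68: ✓ → 25
sku=V53: ✓ → 7
rating_sum = 138 + 350 + 273 + 236 + 59 + 181 + 25 + 7 = 1269
—
[rating_count: rating < 2 AND supplier = 'Acme']
sku=V48: ✗
sku=V94: ✗
sku=V59: ✗
sku=V86: ✓ → 1
sku=V15: ✗
sku=V11: ✗
sku=V62: ✗
sku=V68: ✗
sku=V53: ✗
rating_count = COUNT(1) = 1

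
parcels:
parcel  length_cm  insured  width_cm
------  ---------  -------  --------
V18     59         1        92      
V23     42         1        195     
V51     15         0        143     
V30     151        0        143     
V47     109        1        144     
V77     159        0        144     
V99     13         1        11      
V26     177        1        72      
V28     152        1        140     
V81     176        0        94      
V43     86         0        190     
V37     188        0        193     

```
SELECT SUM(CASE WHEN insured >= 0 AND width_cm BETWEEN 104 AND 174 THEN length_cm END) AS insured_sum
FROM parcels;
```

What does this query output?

586

parcel=V18: ✗
parcel=V23: ✗
parcel=V51: ✓ → 15
parcel=V30: ✓ → 151
parcel=V47: ✓ → 109
parcel=V77: ✓ → 159
parcel=V99: ✗
parcel=V26: ✗
parcel=V28: ✓ → 152
parcel=V81: ✗
parcel=V43: ✗
parcel=V37: ✗
insured_sum = 15 + 151 + 109 + 159 + 152 = 586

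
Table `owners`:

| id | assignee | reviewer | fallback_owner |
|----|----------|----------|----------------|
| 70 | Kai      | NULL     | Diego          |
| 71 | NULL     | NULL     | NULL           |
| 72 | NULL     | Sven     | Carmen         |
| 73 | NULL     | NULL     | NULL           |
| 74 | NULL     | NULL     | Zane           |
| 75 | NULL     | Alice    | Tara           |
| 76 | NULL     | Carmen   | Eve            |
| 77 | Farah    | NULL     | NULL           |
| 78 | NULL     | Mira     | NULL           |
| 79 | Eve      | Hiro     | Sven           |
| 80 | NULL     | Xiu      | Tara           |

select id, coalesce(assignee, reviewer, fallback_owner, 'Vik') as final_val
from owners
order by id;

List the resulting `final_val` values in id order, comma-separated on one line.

Kai, Vik, Sven, Vik, Zane, Alice, Carmen, Farah, Mira, Eve, Xiu

id=70: assignee=Kai → Kai
id=71: assignee=NULL, reviewer=NULL, fallback_owner=NULL, → literal Vik → Vik
id=72: assignee=NULL, reviewer=Sven → Sven
id=73: assignee=NULL, reviewer=NULL, fallback_owner=NULL, → literal Vik → Vik
id=74: assignee=NULL, reviewer=NULL, fallback_owner=Zane → Zane
id=75: assignee=NULL, reviewer=Alice → Alice
id=76: assignee=NULL, reviewer=Carmen → Carmen
id=77: assignee=Farah → Farah
id=78: assignee=NULL, reviewer=Mira → Mira
id=79: assignee=Eve → Eve
id=80: assignee=NULL, reviewer=Xiu → Xiu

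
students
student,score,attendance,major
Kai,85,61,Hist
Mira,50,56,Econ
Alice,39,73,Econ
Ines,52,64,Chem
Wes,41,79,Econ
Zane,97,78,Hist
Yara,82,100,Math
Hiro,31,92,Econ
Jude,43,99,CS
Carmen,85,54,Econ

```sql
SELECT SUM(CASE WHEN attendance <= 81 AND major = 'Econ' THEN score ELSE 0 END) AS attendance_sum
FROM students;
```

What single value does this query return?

student=Kai: ✗
student=Mira: ✓ → 50
student=Alice: ✓ → 39
student=Ines: ✗
student=Wes: ✓ → 41
student=Zane: ✗
student=Yara: ✗
student=Hiro: ✗
student=Jude: ✗
student=Carmen: ✓ → 85
attendance_sum = 50 + 39 + 41 + 85 = 215

215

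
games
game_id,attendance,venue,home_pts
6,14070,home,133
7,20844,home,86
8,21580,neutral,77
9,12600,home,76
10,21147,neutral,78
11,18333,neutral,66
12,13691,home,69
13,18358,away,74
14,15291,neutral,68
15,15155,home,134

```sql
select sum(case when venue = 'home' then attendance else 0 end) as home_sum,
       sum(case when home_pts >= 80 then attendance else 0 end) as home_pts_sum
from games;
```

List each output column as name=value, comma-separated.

home_sum=76360, home_pts_sum=50069

[home_sum: venue = 'home']
game_id=6: ✓ → 14070
game_id=7: ✓ → 20844
game_id=8: ✗
game_id=9: ✓ → 12600
game_id=10: ✗
game_id=11: ✗
game_id=12: ✓ → 13691
game_id=13: ✗
game_id=14: ✗
game_id=15: ✓ → 15155
home_sum = 14070 + 20844 + 12600 + 13691 + 15155 = 76360
—
[home_pts_sum: home_pts >= 80]
game_id=6: ✓ → 14070
game_id=7: ✓ → 20844
game_id=8: ✗
game_id=9: ✗
game_id=10: ✗
game_id=11: ✗
game_id=12: ✗
game_id=13: ✗
game_id=14: ✗
game_id=15: ✓ → 15155
home_pts_sum = 14070 + 20844 + 15155 = 50069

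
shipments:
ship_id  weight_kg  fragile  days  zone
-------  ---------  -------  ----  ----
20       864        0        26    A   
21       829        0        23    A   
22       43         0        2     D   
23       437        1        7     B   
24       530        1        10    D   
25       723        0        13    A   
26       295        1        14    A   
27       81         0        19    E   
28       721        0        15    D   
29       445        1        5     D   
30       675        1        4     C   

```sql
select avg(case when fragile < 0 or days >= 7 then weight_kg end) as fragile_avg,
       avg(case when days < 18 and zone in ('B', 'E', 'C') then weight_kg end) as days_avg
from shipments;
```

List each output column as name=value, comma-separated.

[fragile_avg: fragile < 0 or days >= 7]
ship_id=20: ✓ → 864
ship_id=21: ✓ → 829
ship_id=22: ✗
ship_id=23: ✓ → 437
ship_id=24: ✓ → 530
ship_id=25: ✓ → 723
ship_id=26: ✓ → 295
ship_id=27: ✓ → 81
ship_id=28: ✓ → 721
ship_id=29: ✗
ship_id=30: ✗
fragile_avg = (864 + 829 + 437 + 530 + 723 + 295 + 81 + 721) / 8 = 560
—
[days_avg: days < 18 and zone in ('B', 'E', 'C')]
ship_id=20: ✗
ship_id=21: ✗
ship_id=22: ✗
ship_id=23: ✓ → 437
ship_id=24: ✗
ship_id=25: ✗
ship_id=26: ✗
ship_id=27: ✗
ship_id=28: ✗
ship_id=29: ✗
ship_id=30: ✓ → 675
days_avg = (437 + 675) / 2 = 556

fragile_avg=560, days_avg=556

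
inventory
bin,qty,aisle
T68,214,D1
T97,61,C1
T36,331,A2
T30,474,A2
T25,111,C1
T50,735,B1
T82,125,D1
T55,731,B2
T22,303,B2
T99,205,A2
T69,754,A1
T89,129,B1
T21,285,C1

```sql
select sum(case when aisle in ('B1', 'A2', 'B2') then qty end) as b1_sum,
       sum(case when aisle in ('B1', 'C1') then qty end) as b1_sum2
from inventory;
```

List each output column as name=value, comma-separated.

b1_sum=2908, b1_sum2=1321

[b1_sum: aisle in ('B1', 'A2', 'B2')]
bin=T68: ✗
bin=T97: ✗
bin=T36: ✓ → 331
bin=T30: ✓ → 474
bin=T25: ✗
bin=T50: ✓ → 735
bin=T82: ✗
bin=T55: ✓ → 731
bin=T22: ✓ → 303
bin=T99: ✓ → 205
bin=T69: ✗
bin=T89: ✓ → 129
bin=T21: ✗
b1_sum = 331 + 474 + 735 + 731 + 303 + 205 + 129 = 2908
—
[b1_sum2: aisle in ('B1', 'C1')]
bin=T68: ✗
bin=T97: ✓ → 61
bin=T36: ✗
bin=T30: ✗
bin=T25: ✓ → 111
bin=T50: ✓ → 735
bin=T82: ✗
bin=T55: ✗
bin=T22: ✗
bin=T99: ✗
bin=T69: ✗
bin=T89: ✓ → 129
bin=T21: ✓ → 285
b1_sum2 = 61 + 111 + 735 + 129 + 285 = 1321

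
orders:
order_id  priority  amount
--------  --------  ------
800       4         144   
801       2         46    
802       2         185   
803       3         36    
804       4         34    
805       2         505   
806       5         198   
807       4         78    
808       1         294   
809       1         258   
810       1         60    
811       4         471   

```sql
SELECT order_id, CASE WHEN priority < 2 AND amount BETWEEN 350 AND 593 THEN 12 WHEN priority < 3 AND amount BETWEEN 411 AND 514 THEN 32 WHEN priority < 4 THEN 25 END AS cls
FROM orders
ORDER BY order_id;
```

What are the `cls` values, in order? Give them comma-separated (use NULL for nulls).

order_id=800: (no match → NULL) → NULL
order_id=801: priority < 4 → 25
order_id=802: priority < 4 → 25
order_id=803: priority < 4 → 25
order_id=804: (no match → NULL) → NULL
order_id=805: priority < 3 AND amount BETWEEN 411 AND 514 → 32
order_id=806: (no match → NULL) → NULL
order_id=807: (no match → NULL) → NULL
order_id=808: priority < 4 → 25
order_id=809: priority < 4 → 25
order_id=810: priority < 4 → 25
order_id=811: (no match → NULL) → NULL

NULL, 25, 25, 25, NULL, 32, NULL, NULL, 25, 25, 25, NULL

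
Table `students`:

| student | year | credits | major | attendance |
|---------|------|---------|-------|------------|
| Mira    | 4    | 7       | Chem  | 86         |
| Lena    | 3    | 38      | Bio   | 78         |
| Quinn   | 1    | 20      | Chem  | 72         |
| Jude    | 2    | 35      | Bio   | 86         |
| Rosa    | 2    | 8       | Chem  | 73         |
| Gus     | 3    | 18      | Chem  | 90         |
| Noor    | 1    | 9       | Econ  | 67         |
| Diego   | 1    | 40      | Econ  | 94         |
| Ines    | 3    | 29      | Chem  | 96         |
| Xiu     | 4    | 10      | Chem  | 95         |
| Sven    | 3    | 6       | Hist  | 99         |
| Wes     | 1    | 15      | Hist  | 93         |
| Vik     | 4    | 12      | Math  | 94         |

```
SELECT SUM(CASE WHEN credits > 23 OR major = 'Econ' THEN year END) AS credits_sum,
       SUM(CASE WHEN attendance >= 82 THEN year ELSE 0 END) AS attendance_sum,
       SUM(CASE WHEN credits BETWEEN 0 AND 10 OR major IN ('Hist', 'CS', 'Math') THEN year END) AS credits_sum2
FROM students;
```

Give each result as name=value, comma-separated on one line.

credits_sum=10, attendance_sum=25, credits_sum2=19

[credits_sum: credits > 23 OR major = 'Econ']
student=Mira: ✗
student=Lena: ✓ → 3
student=Quinn: ✗
student=Jude: ✓ → 2
student=Rosa: ✗
student=Gus: ✗
student=Noor: ✓ → 1
student=Diego: ✓ → 1
student=Ines: ✓ → 3
student=Xiu: ✗
student=Sven: ✗
student=Wes: ✗
student=Vik: ✗
credits_sum = 3 + 2 + 1 + 1 + 3 = 10
—
[attendance_sum: attendance >= 82]
student=Mira: ✓ → 4
student=Lena: ✗
student=Quinn: ✗
student=Jude: ✓ → 2
student=Rosa: ✗
student=Gus: ✓ → 3
student=Noor: ✗
student=Diego: ✓ → 1
student=Ines: ✓ → 3
student=Xiu: ✓ → 4
student=Sven: ✓ → 3
student=Wes: ✓ → 1
student=Vik: ✓ → 4
attendance_sum = 4 + 2 + 3 + 1 + 3 + 4 + 3 + 1 + 4 = 25
—
[credits_sum2: credits BETWEEN 0 AND 10 OR major IN ('Hist', 'CS', 'Math')]
student=Mira: ✓ → 4
student=Lena: ✗
student=Quinn: ✗
student=Jude: ✗
student=Rosa: ✓ → 2
student=Gus: ✗
student=Noor: ✓ → 1
student=Diego: ✗
student=Ines: ✗
student=Xiu: ✓ → 4
student=Sven: ✓ → 3
student=Wes: ✓ → 1
student=Vik: ✓ → 4
credits_sum2 = 4 + 2 + 1 + 4 + 3 + 1 + 4 = 19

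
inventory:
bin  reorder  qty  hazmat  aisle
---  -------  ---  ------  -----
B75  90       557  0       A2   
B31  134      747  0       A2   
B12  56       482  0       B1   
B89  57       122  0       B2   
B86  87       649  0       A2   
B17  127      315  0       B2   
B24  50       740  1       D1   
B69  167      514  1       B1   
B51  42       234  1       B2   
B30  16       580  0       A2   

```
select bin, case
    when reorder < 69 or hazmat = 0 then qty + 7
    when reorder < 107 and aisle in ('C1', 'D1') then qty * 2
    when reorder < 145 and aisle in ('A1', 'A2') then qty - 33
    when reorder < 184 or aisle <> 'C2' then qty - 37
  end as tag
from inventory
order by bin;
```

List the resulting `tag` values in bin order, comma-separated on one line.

bin=B12: reorder < 69 or hazmat = 0 → 489
bin=B17: reorder < 69 or hazmat = 0 → 322
bin=B24: reorder < 69 or hazmat = 0 → 747
bin=B30: reorder < 69 or hazmat = 0 → 587
bin=B31: reorder < 69 or hazmat = 0 → 754
bin=B51: reorder < 69 or hazmat = 0 → 241
bin=B69: reorder < 184 or aisle <> 'C2' → 477
bin=B75: reorder < 69 or hazmat = 0 → 564
bin=B86: reorder < 69 or hazmat = 0 → 656
bin=B89: reorder < 69 or hazmat = 0 → 129

489, 322, 747, 587, 754, 241, 477, 564, 656, 129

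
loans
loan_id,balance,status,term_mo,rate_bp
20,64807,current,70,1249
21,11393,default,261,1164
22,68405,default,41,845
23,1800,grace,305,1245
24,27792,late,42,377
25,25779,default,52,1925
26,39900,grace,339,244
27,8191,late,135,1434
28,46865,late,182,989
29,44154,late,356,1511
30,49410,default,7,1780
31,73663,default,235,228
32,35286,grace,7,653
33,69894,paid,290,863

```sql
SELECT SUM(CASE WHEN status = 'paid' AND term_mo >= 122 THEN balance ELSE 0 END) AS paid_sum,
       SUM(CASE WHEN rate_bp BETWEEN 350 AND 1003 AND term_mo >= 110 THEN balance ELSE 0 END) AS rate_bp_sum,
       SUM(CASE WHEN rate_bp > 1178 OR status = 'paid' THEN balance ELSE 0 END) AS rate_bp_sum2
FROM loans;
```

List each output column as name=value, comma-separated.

[paid_sum: status = 'paid' AND term_mo >= 122]
loan_id=20: ✗
loan_id=21: ✗
loan_id=22: ✗
loan_id=23: ✗
loan_id=24: ✗
loan_id=25: ✗
loan_id=26: ✗
loan_id=27: ✗
loan_id=28: ✗
loan_id=29: ✗
loan_id=30: ✗
loan_id=31: ✗
loan_id=32: ✗
loan_id=33: ✓ → 69894
paid_sum = 69894
—
[rate_bp_sum: rate_bp BETWEEN 350 AND 1003 AND term_mo >= 110]
loan_id=20: ✗
loan_id=21: ✗
loan_id=22: ✗
loan_id=23: ✗
loan_id=24: ✗
loan_id=25: ✗
loan_id=26: ✗
loan_id=27: ✗
loan_id=28: ✓ → 46865
loan_id=29: ✗
loan_id=30: ✗
loan_id=31: ✗
loan_id=32: ✗
loan_id=33: ✓ → 69894
rate_bp_sum = 46865 + 69894 = 116759
—
[rate_bp_sum2: rate_bp > 1178 OR status = 'paid']
loan_id=20: ✓ → 64807
loan_id=21: ✗
loan_id=22: ✗
loan_id=23: ✓ → 1800
loan_id=24: ✗
loan_id=25: ✓ → 25779
loan_id=26: ✗
loan_id=27: ✓ → 8191
loan_id=28: ✗
loan_id=29: ✓ → 44154
loan_id=30: ✓ → 49410
loan_id=31: ✗
loan_id=32: ✗
loan_id=33: ✓ → 69894
rate_bp_sum2 = 64807 + 1800 + 25779 + 8191 + 44154 + 49410 + 69894 = 264035

paid_sum=69894, rate_bp_sum=116759, rate_bp_sum2=264035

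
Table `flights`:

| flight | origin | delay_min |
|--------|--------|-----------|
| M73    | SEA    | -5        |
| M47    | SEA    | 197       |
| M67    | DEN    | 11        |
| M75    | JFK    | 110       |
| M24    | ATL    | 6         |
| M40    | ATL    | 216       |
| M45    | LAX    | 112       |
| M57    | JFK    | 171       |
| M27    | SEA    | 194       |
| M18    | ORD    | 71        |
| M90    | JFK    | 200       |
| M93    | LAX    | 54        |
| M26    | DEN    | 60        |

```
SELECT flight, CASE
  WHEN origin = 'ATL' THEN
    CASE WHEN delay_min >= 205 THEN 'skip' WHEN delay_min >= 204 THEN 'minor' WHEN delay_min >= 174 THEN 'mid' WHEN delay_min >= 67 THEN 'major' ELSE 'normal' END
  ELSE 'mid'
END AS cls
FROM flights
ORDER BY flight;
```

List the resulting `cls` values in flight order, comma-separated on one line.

flight=M18: origin='ORD' → outer ELSE → mid
flight=M24: origin='ATL' → inner[ELSE] → normal
flight=M26: origin='DEN' → outer ELSE → mid
flight=M27: origin='SEA' → outer ELSE → mid
flight=M40: origin='ATL' → inner[delay_min >= 205] → skip
flight=M45: origin='LAX' → outer ELSE → mid
flight=M47: origin='SEA' → outer ELSE → mid
flight=M57: origin='JFK' → outer ELSE → mid
flight=M67: origin='DEN' → outer ELSE → mid
flight=M73: origin='SEA' → outer ELSE → mid
flight=M75: origin='JFK' → outer ELSE → mid
flight=M90: origin='JFK' → outer ELSE → mid
flight=M93: origin='LAX' → outer ELSE → mid

mid, normal, mid, mid, skip, mid, mid, mid, mid, mid, mid, mid, mid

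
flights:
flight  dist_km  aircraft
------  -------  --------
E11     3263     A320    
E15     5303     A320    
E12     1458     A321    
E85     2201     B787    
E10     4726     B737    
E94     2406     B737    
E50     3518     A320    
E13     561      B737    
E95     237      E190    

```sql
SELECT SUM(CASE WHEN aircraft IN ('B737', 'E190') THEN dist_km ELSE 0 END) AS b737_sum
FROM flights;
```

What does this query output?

7930

flight=E11: ✗
flight=E15: ✗
flight=E12: ✗
flight=E85: ✗
flight=E10: ✓ → 4726
flight=E94: ✓ → 2406
flight=E50: ✗
flight=E13: ✓ → 561
flight=E95: ✓ → 237
b737_sum = 4726 + 2406 + 561 + 237 = 7930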